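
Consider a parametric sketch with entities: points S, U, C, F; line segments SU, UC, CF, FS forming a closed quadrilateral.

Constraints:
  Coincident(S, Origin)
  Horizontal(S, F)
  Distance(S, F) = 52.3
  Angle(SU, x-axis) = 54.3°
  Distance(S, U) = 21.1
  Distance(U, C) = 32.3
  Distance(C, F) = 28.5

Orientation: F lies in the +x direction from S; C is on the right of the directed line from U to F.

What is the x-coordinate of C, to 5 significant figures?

26.414

Checks: S = (0.00, 0.00) ✓; |UC| = 32.30 ✓; |CF| = 28.50 ✓.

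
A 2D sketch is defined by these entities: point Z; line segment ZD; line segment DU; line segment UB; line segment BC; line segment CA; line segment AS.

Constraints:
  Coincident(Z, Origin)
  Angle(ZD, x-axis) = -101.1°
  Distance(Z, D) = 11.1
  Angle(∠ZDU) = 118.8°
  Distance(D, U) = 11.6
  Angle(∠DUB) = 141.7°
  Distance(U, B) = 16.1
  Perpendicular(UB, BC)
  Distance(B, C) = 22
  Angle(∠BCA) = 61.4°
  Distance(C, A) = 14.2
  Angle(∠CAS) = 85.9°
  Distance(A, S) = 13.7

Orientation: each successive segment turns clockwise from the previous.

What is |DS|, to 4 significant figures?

20.44

∠BCA = 61.4° gives CA at -49.20° from the x-axis; with |CA| = 14.2, A = (-11.24, 1.089). ∠CAS = 85.9° gives AS at -143.3° from the x-axis; with |AS| = 13.7, S = (-22.22, -7.098). Then |DS| = |S − D| = 20.44.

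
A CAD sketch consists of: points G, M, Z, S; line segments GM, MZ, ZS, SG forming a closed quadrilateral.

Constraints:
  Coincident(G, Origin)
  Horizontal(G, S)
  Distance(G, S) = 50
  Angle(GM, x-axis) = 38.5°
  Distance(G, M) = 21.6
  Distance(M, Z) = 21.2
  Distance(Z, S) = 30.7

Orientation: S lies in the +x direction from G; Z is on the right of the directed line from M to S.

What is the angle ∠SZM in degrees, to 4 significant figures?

84.90°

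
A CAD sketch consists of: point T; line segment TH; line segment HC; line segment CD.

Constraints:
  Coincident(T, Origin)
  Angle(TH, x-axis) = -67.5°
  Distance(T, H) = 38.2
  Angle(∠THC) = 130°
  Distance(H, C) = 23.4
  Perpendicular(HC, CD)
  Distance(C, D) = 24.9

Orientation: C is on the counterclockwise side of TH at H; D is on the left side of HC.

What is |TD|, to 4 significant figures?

48.15

∠THC = 130.0°, so HC runs at -67.5° + (180° − 130.0°) = -17.50° from the x-axis; with |HC| = 23.4, C = H + 23.4·(cos -17.50°, sin -17.50°) = (36.94, -42.33). The perpendicularity gives CD at right angles to HC; with |CD| = 24.9 on the left of HC, D = C + 24.9·(0.3007, 0.9537) = (44.42, -18.58). Then |TD| = |D − T| = 48.15.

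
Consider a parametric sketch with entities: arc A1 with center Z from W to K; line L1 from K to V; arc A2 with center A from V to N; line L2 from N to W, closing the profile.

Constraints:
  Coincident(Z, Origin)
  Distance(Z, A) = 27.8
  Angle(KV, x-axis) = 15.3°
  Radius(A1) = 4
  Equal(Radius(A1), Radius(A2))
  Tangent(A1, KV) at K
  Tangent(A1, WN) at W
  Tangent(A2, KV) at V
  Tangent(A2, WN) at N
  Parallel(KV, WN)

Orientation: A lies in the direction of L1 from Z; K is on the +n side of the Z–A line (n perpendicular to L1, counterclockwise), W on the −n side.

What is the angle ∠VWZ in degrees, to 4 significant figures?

73.95°

The slot axis is L1's direction at 15.3°, so u = (cos 15.3°, sin 15.3°) = (0.9646, 0.2639) and n = (−sin 15.3°, cos 15.3°) = (-0.2639, 0.9646). Z is at the origin and A lies 27.8 along u from Z, so A = 27.8·u = (26.81, 7.336). Tangency of A1 to both parallel lines with radius 4.0 puts K and W at Z ± 4.0·n: K = (-1.055, 3.858), W = (1.055, -3.858). Equal radii place V and N the same way about A: V = A + 4.0·n = (25.76, 11.19), N = A − 4.0·n = (27.87, 3.477). Then cos ∠VWZ = WV·WZ / (|WV||WZ|), giving 73.95°.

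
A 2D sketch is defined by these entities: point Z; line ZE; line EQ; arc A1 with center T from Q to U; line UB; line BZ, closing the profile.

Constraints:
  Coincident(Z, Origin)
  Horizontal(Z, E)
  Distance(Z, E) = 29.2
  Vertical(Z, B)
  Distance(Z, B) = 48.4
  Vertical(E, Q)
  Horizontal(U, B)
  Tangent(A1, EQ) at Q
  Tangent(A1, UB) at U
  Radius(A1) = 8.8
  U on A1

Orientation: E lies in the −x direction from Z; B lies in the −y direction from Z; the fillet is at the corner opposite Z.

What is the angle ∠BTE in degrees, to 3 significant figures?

126°

ZB is vertical with |ZB| = 48.4 and B on the −y side, so B = (0.00, -48.4). The virtual corner opposite Z is at (-29.2, -48.4). Tangency of A1 to EQ means the radius TQ is perpendicular to EQ and tangency of A1 to UB means the radius TU is perpendicular to UB, with radius 8.8, so the center T sits 8.8 in from both sides at T = (-20.4, -39.6). Then cos ∠BTE = TB·TE / (|TB||TE|), giving 126°.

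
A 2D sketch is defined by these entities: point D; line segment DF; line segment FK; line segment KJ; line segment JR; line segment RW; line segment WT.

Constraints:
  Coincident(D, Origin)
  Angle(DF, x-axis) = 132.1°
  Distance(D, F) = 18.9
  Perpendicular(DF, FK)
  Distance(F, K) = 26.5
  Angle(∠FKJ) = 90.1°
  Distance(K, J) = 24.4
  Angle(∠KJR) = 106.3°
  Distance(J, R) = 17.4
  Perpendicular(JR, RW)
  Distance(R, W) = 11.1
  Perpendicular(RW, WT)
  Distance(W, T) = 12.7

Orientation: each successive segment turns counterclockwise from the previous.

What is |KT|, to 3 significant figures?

16.9

D is at the origin; DF runs at 132.1° with length 18.9, so F = (-12.7, 14.0). DF ⟂ FK, so FK runs at -138°; with |FK| = 26.5, K = (-32.3, -3.74). ∠FKJ = 90.1° gives KJ at -48.0° from the x-axis; with |KJ| = 24.4, J = (-16.0, -21.9). ∠KJR = 106.3° gives JR at 25.7° from the x-axis; with |JR| = 17.4, R = (-0.328, -14.3). JR ⟂ RW, so RW runs at 116°; with |RW| = 11.1, W = (-5.14, -4.33). The perpendicularity gives WT at right angles to RW, so WT runs at -154°; with |WT| = 12.7, T = (-16.6, -9.84). Then |KT| = |T − K| = 16.9.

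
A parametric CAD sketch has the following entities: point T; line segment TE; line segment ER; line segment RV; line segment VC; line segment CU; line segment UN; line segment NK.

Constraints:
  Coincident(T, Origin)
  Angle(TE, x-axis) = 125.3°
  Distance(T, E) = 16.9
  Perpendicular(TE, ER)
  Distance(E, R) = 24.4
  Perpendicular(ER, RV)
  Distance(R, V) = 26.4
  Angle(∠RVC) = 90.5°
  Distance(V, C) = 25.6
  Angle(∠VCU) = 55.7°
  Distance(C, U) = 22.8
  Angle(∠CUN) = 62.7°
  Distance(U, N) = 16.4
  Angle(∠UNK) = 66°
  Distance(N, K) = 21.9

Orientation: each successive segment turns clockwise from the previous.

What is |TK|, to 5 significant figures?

7.4080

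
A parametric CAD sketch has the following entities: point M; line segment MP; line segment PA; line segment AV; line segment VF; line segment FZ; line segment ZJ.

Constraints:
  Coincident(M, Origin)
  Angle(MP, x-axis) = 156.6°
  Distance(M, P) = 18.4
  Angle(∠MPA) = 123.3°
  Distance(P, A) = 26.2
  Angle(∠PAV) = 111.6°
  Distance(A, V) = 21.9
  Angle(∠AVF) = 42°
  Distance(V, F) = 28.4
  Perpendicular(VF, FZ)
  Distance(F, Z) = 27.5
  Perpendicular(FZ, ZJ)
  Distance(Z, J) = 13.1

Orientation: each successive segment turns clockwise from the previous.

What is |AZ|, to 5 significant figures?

17.665

M is at the origin; MP runs at 156.6° with length 18.4, so P = (-16.887, 7.3075). ∠MPA = 123.3° gives PA at 99.900° from the x-axis; with |PA| = 26.2, A = (-21.391, 33.117). ∠PAV = 111.6° gives AV at 31.500° from the x-axis; with |AV| = 21.9, V = (-2.7184, 44.560). ∠AVF = 42.0° gives VF at -106.50° from the x-axis; with |VF| = 28.4, F = (-10.784, 17.330). VF ⟂ FZ, so FZ runs at 163.50°; with |FZ| = 27.5, Z = (-37.152, 25.140). Then |AZ| = |Z − A| = 17.665.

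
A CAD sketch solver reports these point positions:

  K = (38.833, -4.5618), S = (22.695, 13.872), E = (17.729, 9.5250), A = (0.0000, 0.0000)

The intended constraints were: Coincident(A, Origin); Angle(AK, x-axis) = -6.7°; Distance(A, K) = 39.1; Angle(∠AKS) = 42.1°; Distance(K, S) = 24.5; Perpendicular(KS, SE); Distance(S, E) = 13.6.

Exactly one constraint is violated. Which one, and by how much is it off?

Distance(S, E) = 13.6 — off by 7.00.

A = (0.00, 0.00) ✓; AK at -6.700° ✓; |AK| = 39.10 ✓; ∠AKS = 42.10° ✓; |KS| = 24.50 ✓; ∠(KS, SE) = 90.00° ✓; |SE| = 6.600 ✗.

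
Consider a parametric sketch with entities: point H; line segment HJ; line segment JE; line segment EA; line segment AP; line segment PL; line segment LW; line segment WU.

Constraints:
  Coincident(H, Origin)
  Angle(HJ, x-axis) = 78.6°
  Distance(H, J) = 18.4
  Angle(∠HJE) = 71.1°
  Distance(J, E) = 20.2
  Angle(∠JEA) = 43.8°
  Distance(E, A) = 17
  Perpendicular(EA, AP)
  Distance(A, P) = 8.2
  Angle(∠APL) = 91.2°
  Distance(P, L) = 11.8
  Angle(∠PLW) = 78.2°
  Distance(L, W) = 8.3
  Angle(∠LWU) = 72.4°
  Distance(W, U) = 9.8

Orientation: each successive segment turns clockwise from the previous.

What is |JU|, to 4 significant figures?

9.096

∠PLW = 78.2° gives LW at -87.10° from the x-axis; with |LW| = 8.3, W = (14.47, 6.555). ∠LWU = 72.4° gives WU at 165.3° from the x-axis; with |WU| = 9.8, U = (4.987, 9.042). Then |JU| = |U − J| = 9.096.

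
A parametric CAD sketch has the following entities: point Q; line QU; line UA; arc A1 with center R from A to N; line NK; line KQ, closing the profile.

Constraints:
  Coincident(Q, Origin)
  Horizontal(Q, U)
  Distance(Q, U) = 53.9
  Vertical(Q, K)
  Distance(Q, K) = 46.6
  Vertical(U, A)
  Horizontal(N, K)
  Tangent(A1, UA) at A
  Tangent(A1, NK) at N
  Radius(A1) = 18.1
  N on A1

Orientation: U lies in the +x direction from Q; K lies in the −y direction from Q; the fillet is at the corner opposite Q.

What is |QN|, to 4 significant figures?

58.76

Q is at the origin; QU is horizontal with |QU| = 53.9 and U on the +x side, so U = (53.90, 0.000). Q and K share the same x with |QK| = 46.6 and K on the −y side, so K = (0.000, -46.60). The virtual corner opposite Q is at (53.90, -46.60). A1 meets UA tangentially, so RA is at right angles to UA and A1 meets NK tangentially, so RN is at right angles to NK, with radius 18.1, so the center R sits 18.1 in from both sides at R = (35.80, -28.50). That places the tangent points at A = (53.90, -28.50) on UA and N = (35.80, -46.60) on NK. Then |QN| = |N − Q| = 58.76.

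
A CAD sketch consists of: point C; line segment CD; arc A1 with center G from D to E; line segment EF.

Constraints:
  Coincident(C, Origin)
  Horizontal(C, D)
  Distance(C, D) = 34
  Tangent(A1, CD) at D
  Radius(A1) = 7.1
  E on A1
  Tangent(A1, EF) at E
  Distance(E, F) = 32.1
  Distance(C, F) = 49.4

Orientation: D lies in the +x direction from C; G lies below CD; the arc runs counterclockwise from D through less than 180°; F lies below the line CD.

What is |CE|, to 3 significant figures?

28.0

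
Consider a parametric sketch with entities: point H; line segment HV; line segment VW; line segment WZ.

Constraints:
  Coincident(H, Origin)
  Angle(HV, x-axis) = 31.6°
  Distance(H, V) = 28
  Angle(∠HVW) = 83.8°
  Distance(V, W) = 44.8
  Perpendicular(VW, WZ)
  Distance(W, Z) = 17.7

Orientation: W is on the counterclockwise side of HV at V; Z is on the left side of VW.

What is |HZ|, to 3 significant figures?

43.0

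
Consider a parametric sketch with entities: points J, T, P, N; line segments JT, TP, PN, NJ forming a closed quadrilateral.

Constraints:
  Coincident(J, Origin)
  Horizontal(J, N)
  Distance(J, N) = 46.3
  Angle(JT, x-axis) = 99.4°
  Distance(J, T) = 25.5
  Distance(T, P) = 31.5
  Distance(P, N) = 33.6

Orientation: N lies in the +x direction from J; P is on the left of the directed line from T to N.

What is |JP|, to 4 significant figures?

38.82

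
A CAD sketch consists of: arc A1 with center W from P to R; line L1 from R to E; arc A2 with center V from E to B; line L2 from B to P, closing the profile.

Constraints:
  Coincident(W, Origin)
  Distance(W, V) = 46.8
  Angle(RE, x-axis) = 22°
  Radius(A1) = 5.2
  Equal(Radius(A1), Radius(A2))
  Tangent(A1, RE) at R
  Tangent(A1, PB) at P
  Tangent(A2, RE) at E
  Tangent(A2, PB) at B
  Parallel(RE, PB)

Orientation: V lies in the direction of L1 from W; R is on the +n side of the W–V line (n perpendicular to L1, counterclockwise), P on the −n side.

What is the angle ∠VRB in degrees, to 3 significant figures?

6.19°

The slot axis is L1's direction at 22.0°, so u = (cos 22.0°, sin 22.0°) = (0.927, 0.375) and n = (−sin 22.0°, cos 22.0°) = (-0.375, 0.927). W is at the origin and V lies 46.8 along u from W, so V = 46.8·u = (43.4, 17.5). Tangency of A1 to both parallel lines with radius 5.2 puts R and P at W ± 5.2·n: R = (-1.95, 4.82), P = (1.95, -4.82). Equal radii place E and B the same way about V: E = V + 5.2·n = (41.4, 22.4), B = V − 5.2·n = (45.3, 12.7). Then cos ∠VRB = RV·RB / (|RV||RB|), giving 6.19°.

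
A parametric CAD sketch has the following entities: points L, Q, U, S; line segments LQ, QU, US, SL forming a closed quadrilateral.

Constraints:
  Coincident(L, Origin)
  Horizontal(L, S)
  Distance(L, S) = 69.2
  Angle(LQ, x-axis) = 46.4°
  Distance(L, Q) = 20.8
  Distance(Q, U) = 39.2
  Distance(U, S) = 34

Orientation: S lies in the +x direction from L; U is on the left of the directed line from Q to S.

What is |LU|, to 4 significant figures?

58.61

Checks: |QU| = 39.20 ✓; |US| = 34.00 ✓.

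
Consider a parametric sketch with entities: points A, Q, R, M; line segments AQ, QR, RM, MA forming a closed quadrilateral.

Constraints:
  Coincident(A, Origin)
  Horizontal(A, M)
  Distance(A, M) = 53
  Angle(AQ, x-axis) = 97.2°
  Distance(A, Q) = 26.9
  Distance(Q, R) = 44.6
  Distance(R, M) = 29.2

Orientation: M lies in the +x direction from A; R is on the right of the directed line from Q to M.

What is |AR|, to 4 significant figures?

26.07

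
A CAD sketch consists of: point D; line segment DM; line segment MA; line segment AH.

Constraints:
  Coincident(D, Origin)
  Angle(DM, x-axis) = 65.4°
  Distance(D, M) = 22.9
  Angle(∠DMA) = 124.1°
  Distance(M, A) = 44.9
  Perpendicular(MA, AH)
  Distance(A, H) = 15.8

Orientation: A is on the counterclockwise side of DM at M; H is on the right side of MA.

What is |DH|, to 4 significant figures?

67.40

D is at the origin; DM runs at 65.4° with length 22.9, so M = 22.9·(cos 65.4°, sin 65.4°) = (9.533, 20.82). ∠DMA = 124.1°, so MA runs at 65.4° + (180° − 124.1°) = 121.3° from the x-axis; with |MA| = 44.9, A = M + 44.9·(cos 121.3°, sin 121.3°) = (-13.79, 59.19). The perpendicularity gives AH at right angles to MA; with |AH| = 15.8 on the right of MA, H = A + 15.8·(0.8545, 0.5195) = (-0.2931, 67.40). Then |DH| = |H − D| = 67.40.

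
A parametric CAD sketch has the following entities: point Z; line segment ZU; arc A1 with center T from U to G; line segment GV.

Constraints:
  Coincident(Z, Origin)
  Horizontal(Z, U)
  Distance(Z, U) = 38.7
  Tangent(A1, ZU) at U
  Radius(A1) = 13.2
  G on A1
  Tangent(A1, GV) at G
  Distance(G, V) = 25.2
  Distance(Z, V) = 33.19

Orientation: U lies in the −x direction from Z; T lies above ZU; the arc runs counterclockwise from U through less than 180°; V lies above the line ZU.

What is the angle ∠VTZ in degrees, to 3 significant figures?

53.6°

Z is at the origin; ZU is horizontal with |ZU| = 38.7 and U on the −x side, so U = (-38.7, 0.00). The tangent condition forces TU to be normal to ZU, so T = U + (0, 13.2) = (-38.7, 13.2). Since TG ⟂ GV (tangency), |TV| = √(13.2² + 25.2²) = 28.4 regardless of where G sits on A1. So V lies on both circle(Z, 33.19) and circle(T, 28.4); the above-ZU intersection is V = (-15.3, 29.4). G is the foot of the tangent from V: G = (-27.0, 7.09).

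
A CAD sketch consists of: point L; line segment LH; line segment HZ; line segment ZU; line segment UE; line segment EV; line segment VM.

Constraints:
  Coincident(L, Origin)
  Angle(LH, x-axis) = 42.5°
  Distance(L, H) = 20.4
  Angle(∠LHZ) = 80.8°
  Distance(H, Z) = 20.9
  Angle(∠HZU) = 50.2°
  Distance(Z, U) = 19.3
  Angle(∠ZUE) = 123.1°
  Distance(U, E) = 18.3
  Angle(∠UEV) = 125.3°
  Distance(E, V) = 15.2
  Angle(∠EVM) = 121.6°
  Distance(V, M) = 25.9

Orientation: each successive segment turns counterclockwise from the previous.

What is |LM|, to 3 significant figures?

43.9

∠UEV = 125.3° gives EV at 23.1° from the x-axis; with |EV| = 15.2, V = (28.7, 3.82). ∠EVM = 121.6° gives VM at 81.5° from the x-axis; with |VM| = 25.9, M = (32.5, 29.4). Then |LM| = |M − L| = 43.9.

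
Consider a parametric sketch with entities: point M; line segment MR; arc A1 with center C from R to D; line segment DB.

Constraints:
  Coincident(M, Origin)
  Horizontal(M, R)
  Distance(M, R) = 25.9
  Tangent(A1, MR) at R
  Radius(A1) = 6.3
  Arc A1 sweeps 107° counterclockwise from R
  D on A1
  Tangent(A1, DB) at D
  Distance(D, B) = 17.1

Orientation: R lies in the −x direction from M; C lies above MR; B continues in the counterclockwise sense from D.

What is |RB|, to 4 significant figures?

24.52

M is at the origin; M and R share the same y with |MR| = 25.9 and R on the −x side, so R = (-25.90, 0.000). The tangent condition forces CR to be normal to MR, so C = R + (0, 6.3) = (-25.90, 6.300). On A1, R sits at bearing -90° from C; a 107° counterclockwise sweep puts D at bearing 17°, so D = C + 6.3·(cos 17°, sin 17°) = (-19.88, 8.142). A1 meets DB tangentially, so CD is at right angles to DB, so DB runs along (−sin 17°, cos 17°); with |DB| = 17.1, B = (-24.87, 24.49). Then |RB| = |B − R| = 24.52.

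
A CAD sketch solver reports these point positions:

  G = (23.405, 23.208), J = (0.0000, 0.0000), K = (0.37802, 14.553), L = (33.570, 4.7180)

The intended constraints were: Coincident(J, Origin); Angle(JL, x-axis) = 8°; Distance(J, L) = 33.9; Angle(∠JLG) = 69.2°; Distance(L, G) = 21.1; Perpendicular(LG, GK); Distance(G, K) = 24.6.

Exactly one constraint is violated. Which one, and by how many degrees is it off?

Perpendicular(LG, GK) — off by 8.20°.

J = (0.00, 0.00) ✓; JL at 8.000° ✓; |JL| = 33.90 ✓; ∠JLG = 69.20° ✓; |LG| = 21.10 ✓; ∠(LG, GK) = 81.80° ✗; |GK| = 24.60 ✓.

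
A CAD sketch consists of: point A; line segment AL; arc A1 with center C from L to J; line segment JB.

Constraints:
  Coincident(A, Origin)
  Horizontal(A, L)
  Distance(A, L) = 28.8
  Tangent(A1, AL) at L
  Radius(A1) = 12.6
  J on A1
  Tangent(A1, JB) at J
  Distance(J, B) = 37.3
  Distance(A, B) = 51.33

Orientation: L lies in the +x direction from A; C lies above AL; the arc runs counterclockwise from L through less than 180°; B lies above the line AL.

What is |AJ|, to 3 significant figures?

43.7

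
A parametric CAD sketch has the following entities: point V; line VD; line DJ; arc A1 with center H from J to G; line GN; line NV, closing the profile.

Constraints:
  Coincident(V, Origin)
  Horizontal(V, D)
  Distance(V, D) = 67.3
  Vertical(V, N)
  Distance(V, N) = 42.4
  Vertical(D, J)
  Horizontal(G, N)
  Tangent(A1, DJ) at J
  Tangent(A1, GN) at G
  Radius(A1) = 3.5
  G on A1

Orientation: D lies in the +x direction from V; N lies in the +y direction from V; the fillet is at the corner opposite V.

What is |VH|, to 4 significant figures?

74.72

VN is vertical with |VN| = 42.4 and N on the +y side, so N = (0.000, 42.40). The virtual corner opposite V is at (67.30, 42.40). Since A1 is tangent to DJ there, HJ ⟂ DJ and the tangent condition forces HG to be normal to GN, with radius 3.5, so the center H sits 3.5 in from both sides at H = (63.80, 38.90). Then |VH| = |H − V| = 74.72.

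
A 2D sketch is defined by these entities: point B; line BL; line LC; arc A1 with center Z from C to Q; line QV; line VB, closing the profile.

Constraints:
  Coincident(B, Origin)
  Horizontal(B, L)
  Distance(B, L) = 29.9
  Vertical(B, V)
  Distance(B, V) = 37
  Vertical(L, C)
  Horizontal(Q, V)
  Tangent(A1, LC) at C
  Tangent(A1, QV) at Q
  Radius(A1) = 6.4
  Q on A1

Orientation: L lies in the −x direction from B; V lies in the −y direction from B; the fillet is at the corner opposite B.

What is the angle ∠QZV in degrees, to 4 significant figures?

74.77°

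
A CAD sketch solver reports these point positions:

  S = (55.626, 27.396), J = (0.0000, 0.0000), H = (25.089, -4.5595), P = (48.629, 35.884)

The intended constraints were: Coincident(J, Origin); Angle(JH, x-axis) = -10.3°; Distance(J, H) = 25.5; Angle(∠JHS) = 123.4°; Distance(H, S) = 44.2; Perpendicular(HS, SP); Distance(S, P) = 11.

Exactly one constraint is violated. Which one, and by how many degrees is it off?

Perpendicular(HS, SP) — off by 6.80°.

J = (0.00, 0.00) ✓; JH at -10.30° ✓; |JH| = 25.50 ✓; ∠JHS = 123.4° ✓; |HS| = 44.20 ✓; ∠(HS, SP) = 83.20° ✗; |SP| = 11.00 ✓.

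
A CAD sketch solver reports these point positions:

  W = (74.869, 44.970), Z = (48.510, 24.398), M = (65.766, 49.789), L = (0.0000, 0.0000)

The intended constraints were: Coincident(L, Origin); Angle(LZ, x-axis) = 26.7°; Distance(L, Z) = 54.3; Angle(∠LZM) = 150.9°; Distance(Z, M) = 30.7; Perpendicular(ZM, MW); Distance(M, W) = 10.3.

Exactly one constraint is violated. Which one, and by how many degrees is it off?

Perpendicular(ZM, MW) — off by 6.30°.

L = (0.00, 0.00) ✓; LZ at 26.70° ✓; |LZ| = 54.30 ✓; ∠LZM = 150.9° ✓; |ZM| = 30.70 ✓; ∠(ZM, MW) = 83.70° ✗; |MW| = 10.30 ✓.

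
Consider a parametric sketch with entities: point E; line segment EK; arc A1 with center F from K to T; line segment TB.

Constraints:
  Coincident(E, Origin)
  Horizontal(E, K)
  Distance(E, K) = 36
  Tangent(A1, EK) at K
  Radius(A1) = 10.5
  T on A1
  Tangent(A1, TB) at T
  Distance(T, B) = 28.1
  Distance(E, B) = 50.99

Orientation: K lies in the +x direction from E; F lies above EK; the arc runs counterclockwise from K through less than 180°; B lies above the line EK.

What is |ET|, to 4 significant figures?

47.79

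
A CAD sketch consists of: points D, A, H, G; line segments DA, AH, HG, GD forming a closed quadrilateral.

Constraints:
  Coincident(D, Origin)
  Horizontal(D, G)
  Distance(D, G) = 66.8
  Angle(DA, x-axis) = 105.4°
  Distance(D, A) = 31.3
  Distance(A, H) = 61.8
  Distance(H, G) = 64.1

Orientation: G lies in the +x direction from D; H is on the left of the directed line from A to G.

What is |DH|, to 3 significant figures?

75.7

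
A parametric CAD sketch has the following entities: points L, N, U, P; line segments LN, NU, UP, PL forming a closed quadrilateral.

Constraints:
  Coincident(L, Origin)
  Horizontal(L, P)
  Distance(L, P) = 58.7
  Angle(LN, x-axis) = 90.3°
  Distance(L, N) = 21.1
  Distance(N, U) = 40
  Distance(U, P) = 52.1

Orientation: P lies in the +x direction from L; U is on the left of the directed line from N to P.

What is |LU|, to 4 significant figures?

55.12

L is at the origin; LP is horizontal with |LP| = 58.7 and P in +x, so P = (58.7, 0). LN runs at 90.3° with |LN| = 21.1, so N = (-0.1105, 21.10). U is determined by |NU| = 40.0 and |UP| = 52.1 together: it lies at the intersection of circle(N, 40.0) and circle(P, 52.1). With |NP| = 62.48, the foot of the radical line on NP is 22.32 from N and the perpendicular offset is √(40.0² − 22.32²) = 33.19. Taking the left-of-NP solution: U = (32.11, 44.80).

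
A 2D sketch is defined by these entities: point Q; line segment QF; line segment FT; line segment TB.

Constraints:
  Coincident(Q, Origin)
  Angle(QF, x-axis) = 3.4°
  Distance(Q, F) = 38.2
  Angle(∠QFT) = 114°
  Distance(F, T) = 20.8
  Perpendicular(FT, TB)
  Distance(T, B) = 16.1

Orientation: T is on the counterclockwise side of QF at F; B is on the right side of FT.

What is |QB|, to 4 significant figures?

62.62

∠QFT = 114.0°, so FT runs at 3.4° + (180° − 114.0°) = 69.40° from the x-axis; with |FT| = 20.8, T = F + 20.8·(cos 69.40°, sin 69.40°) = (45.45, 21.74). FT is perpendicular to TB; with |TB| = 16.1 on the right of FT, B = T + 16.1·(0.9361, -0.3518) = (60.52, 16.07). Then |QB| = |B − Q| = 62.62.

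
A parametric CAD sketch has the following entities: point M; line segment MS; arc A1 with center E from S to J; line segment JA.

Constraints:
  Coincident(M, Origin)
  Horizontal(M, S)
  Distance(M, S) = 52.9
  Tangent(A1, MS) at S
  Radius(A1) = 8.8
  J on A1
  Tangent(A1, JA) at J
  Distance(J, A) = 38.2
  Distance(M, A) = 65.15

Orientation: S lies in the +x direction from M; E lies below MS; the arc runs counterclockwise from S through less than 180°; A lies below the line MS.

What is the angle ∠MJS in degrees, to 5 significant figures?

122.86°

M is at the origin; M and S share the same y with |MS| = 52.9 and S on the +x side, so S = (52.900, 0.0000). Tangency of A1 to MS means the radius ES is perpendicular to MS, so E = S + (0, -8.8) = (52.900, -8.8000). Since EJ ⟂ JA (tangency), |EA| = √(8.8² + 38.2²) = 39.201 regardless of where J sits on A1. So A lies on both circle(M, 65.15) and circle(E, 39.201); the below-MS intersection is A = (44.927, -47.181). J is the foot of the tangent from A: J = (44.102, -8.9901).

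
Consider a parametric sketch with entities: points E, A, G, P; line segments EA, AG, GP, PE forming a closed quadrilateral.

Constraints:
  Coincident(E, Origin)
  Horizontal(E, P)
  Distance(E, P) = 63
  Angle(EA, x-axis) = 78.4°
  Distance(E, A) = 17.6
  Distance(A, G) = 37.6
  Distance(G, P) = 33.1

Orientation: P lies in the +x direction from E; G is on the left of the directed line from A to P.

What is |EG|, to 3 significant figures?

47.2

Checks: |AG| = 37.60 ✓; |GP| = 33.10 ✓.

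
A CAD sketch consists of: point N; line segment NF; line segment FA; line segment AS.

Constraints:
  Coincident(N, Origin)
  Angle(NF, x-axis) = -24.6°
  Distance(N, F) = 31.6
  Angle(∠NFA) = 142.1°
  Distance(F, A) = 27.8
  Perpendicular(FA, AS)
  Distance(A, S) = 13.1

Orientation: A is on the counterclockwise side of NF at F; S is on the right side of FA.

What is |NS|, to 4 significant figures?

61.95

N is at the origin; NF runs at -24.6° with length 31.6, so F = 31.6·(cos -24.6°, sin -24.6°) = (28.73, -13.15). ∠NFA = 142.1°, so FA runs at -24.6° + (180° − 142.1°) = 13.30° from the x-axis; with |FA| = 27.8, A = F + 27.8·(cos 13.30°, sin 13.30°) = (55.79, -6.759). The perpendicularity gives AS at right angles to FA; with |AS| = 13.1 on the right of FA, S = A + 13.1·(0.2300, -0.9732) = (58.80, -19.51). Then |NS| = |S − N| = 61.95.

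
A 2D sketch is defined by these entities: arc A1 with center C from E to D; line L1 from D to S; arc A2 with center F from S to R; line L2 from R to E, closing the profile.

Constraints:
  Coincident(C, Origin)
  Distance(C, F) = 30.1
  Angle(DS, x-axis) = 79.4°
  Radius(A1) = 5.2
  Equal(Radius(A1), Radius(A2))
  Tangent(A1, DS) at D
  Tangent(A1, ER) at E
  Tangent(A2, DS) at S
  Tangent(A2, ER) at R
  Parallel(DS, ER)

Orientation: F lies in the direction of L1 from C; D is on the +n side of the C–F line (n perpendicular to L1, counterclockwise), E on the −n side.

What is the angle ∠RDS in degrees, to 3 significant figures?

19.1°

The slot axis is L1's direction at 79.4°, so u = (cos 79.4°, sin 79.4°) = (0.184, 0.983) and n = (−sin 79.4°, cos 79.4°) = (-0.983, 0.184). C is at the origin and F lies 30.1 along u from C, so F = 30.1·u = (5.54, 29.6). Tangency of A1 to both parallel lines with radius 5.2 puts D and E at C ± 5.2·n: D = (-5.11, 0.957), E = (5.11, -0.957). Equal radii place S and R the same way about F: S = F + 5.2·n = (0.426, 30.5), R = F − 5.2·n = (10.6, 28.6). Then cos ∠RDS = DR·DS / (|DR||DS|), giving 19.1°.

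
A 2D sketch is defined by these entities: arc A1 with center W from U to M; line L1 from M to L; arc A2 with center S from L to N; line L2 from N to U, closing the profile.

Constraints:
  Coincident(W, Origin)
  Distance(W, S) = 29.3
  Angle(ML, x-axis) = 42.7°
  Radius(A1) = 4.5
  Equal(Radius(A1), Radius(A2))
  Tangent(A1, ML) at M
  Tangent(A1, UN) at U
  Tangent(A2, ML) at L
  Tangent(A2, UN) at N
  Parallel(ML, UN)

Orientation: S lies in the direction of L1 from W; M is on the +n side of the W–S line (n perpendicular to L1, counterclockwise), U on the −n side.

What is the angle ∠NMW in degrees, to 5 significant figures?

72.925°

The slot axis is L1's direction at 42.7°, so u = (cos 42.7°, sin 42.7°) = (0.73491, 0.67816) and n = (−sin 42.7°, cos 42.7°) = (-0.67816, 0.73491). W is at the origin and S lies 29.3 along u from W, so S = 29.3·u = (21.533, 19.870). Tangency of A1 to both parallel lines with radius 4.5 puts M and U at W ± 4.5·n: M = (-3.0517, 3.3071), U = (3.0517, -3.3071). Equal radii place L and N the same way about S: L = S + 4.5·n = (18.481, 23.177), N = S − 4.5·n = (24.585, 16.563). Then cos ∠NMW = MN·MW / (|MN||MW|), giving 72.925°.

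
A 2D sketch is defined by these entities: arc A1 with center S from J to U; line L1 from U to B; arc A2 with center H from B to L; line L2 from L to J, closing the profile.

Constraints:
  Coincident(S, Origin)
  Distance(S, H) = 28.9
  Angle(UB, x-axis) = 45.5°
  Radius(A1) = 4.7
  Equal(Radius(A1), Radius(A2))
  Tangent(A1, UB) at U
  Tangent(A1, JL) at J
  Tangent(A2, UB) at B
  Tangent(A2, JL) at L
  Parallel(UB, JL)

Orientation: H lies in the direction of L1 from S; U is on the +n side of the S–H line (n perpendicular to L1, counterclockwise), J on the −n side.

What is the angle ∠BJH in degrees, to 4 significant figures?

8.780°

The slot axis is L1's direction at 45.5°, so u = (cos 45.5°, sin 45.5°) = (0.7009, 0.7133) and n = (−sin 45.5°, cos 45.5°) = (-0.7133, 0.7009). S is at the origin and H lies 28.9 along u from S, so H = 28.9·u = (20.26, 20.61). Tangency of A1 to both parallel lines with radius 4.7 puts U and J at S ± 4.7·n: U = (-3.352, 3.294), J = (3.352, -3.294). Equal radii place B and L the same way about H: B = H + 4.7·n = (16.90, 23.91), L = H − 4.7·n = (23.61, 17.32). Then cos ∠BJH = JB·JH / (|JB||JH|), giving 8.780°.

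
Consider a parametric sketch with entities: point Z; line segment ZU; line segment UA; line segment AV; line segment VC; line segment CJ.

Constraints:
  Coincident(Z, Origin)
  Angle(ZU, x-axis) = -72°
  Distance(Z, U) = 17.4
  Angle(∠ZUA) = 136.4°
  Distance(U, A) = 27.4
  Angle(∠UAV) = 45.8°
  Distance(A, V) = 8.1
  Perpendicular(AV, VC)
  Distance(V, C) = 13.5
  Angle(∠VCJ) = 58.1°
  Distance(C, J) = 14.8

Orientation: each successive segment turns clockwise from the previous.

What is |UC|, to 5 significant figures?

12.601

∠UAV = 45.8° gives AV at 110.20° from the x-axis; with |AV| = 8.1, V = (-9.2592, -33.657). The perpendicularity gives VC at right angles to AV, so VC runs at 20.200°; with |VC| = 13.5, C = (3.4105, -28.995). Then |UC| = |C − U| = 12.601.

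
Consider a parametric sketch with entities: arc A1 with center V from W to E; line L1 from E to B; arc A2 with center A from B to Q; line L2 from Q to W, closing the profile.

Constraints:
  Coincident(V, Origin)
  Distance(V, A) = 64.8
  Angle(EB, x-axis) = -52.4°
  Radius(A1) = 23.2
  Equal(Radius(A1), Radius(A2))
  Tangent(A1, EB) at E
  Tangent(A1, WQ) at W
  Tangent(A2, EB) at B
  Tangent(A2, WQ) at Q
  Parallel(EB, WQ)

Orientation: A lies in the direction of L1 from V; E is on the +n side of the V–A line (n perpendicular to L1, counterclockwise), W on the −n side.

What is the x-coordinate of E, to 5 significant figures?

18.381

V is at the origin and A lies 64.8 along u from V, so A = 64.8·u = (39.537, -51.340). Tangency of A1 to both parallel lines with radius 23.2 puts E and W at V ± 23.2·n: E = (18.381, 14.155), W = (-18.381, -14.155). So E.x = 18.381.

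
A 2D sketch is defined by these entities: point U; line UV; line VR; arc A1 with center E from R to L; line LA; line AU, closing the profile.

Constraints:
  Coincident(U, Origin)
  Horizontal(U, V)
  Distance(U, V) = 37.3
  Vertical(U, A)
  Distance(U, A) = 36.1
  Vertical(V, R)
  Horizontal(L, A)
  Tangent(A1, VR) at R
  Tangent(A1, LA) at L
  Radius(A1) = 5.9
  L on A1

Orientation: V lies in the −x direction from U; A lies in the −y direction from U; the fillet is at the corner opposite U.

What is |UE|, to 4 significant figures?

43.57

U is at the origin; UV is horizontal with |UV| = 37.3 and V on the −x side, so V = (-37.30, 0.000). UA is vertical with |UA| = 36.1 and A on the −y side, so A = (0.000, -36.10). The virtual corner opposite U is at (-37.30, -36.10). Tangency of A1 to VR means the radius ER is perpendicular to VR and A1 meets LA tangentially, so EL is at right angles to LA, with radius 5.9, so the center E sits 5.9 in from both sides at E = (-31.40, -30.20). Then |UE| = |E − U| = 43.57.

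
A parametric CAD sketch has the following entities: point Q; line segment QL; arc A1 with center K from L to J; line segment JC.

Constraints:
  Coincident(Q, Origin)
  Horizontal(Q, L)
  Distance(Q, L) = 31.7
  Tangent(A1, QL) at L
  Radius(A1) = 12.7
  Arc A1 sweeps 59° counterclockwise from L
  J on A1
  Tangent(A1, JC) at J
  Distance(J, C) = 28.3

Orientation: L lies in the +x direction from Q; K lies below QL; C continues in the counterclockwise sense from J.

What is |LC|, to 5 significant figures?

39.667

On A1, L sits at bearing 90° from K; a 59° counterclockwise sweep puts J at bearing 149°, so J = K + 12.7·(cos 149°, sin 149°) = (20.814, -6.1590). The tangent condition forces KJ to be normal to JC, so JC runs along (−sin 149°, cos 149°); with |JC| = 28.3, C = (6.2384, -30.417). Then |LC| = |C − L| = 39.667.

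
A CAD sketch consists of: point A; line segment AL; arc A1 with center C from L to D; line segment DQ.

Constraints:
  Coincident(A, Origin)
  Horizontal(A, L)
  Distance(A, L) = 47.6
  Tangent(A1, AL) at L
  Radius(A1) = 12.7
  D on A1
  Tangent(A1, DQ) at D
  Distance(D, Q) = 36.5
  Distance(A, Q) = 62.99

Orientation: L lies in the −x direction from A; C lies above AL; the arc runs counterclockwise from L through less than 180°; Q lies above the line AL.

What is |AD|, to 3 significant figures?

37.6

A is at the origin; AL is horizontal with |AL| = 47.6 and L on the −x side, so L = (-47.6, 0.00). Tangency of A1 to AL means the radius CL is perpendicular to AL, so C = L + (0, 12.7) = (-47.6, 12.7). Since CD ⟂ DQ (tangency), |CQ| = √(12.7² + 36.5²) = 38.6 regardless of where D sits on A1. So Q lies on both circle(A, 62.99) and circle(C, 38.6); the above-AL intersection is Q = (-38.1, 50.2). D is the foot of the tangent from Q: D = (-34.9, 13.8).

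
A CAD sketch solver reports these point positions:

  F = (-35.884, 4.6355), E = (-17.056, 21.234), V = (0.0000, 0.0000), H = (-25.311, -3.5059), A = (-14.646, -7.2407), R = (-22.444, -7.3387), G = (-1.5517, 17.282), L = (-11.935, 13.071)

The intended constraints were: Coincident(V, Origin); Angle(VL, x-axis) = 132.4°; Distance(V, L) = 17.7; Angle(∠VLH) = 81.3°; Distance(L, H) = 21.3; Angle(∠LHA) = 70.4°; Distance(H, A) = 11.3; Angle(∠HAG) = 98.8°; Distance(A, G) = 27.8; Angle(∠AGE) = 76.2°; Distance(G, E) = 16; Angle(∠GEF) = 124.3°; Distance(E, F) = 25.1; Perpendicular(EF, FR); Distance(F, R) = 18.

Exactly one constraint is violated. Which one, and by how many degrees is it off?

Perpendicular(EF, FR) — off by 6.90°.

V = (0.00, 0.00) ✓; VL at 132.4° ✓; |VL| = 17.70 ✓; ∠VLH = 81.30° ✓; |LH| = 21.30 ✓; ∠LHA = 70.40° ✓; |HA| = 11.30 ✓; ∠HAG = 98.80° ✓; |AG| = 27.80 ✓; ∠AGE = 76.20° ✓; |GE| = 16.00 ✓; ∠GEF = 124.3° ✓; |EF| = 25.10 ✓; ∠(EF, FR) = 96.90° ✗; |FR| = 18.00 ✓.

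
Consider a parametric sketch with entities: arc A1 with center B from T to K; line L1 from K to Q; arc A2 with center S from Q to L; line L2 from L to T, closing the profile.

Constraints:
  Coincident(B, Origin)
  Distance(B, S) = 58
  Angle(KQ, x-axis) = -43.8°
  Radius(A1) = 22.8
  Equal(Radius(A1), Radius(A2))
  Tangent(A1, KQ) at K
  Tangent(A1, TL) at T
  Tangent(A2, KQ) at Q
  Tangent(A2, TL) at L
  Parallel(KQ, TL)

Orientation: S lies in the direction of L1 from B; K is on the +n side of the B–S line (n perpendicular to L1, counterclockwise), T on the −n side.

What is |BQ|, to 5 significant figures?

62.320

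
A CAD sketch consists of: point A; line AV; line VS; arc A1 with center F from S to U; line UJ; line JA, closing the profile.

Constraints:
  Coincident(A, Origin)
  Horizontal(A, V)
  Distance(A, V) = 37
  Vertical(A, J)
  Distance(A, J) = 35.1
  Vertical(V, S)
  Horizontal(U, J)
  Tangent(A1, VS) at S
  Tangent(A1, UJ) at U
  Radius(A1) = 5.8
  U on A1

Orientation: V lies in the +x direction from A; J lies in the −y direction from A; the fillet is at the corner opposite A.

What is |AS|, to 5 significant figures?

47.196

A is at the origin; A and V share the same y with |AV| = 37.0 and V on the +x side, so V = (37.000, 0.0000). A and J share the same x with |AJ| = 35.1 and J on the −y side, so J = (0.0000, -35.100). The virtual corner opposite A is at (37.000, -35.100). Since A1 is tangent to VS there, FS ⟂ VS and the tangent condition forces FU to be normal to UJ, with radius 5.8, so the center F sits 5.8 in from both sides at F = (31.200, -29.300). That places the tangent points at S = (37.000, -29.300) on VS and U = (31.200, -35.100) on UJ. Then |AS| = |S − A| = 47.196.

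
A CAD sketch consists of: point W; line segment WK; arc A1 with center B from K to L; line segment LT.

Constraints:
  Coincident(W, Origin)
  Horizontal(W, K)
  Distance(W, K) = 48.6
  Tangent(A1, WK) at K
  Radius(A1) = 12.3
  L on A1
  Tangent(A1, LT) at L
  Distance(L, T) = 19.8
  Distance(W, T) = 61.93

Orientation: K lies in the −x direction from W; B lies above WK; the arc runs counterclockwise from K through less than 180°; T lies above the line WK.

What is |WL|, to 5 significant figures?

43.516

W is at the origin; W and K share the same y with |WK| = 48.6 and K on the −x side, so K = (-48.600, 0.0000). Tangency of A1 to WK means the radius BK is perpendicular to WK, so B = K + (0, 12.3) = (-48.600, 12.300). Since BL ⟂ LT (tangency), |BT| = √(12.3² + 19.8²) = 23.309 regardless of where L sits on A1. So T lies on both circle(W, 61.93) and circle(B, 23.309); the above-WK intersection is T = (-50.737, 35.511). L is the foot of the tangent from T: L = (-38.791, 19.721).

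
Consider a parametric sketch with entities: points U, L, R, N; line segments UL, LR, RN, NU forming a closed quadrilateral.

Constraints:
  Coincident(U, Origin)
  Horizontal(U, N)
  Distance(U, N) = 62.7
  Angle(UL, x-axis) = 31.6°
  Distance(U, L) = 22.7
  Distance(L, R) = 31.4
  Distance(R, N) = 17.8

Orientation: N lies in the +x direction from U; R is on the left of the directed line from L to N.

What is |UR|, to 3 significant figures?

52.4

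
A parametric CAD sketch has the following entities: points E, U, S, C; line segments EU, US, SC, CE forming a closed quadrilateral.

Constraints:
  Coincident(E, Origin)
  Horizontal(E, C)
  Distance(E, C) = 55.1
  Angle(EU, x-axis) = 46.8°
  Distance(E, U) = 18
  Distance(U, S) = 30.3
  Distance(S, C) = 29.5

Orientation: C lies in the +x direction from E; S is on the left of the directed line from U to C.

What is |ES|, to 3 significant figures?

47.4

E is at the origin; E and C share the same y with |EC| = 55.1 and C in +x, so C = (55.1, 0). EU runs at 46.8° with |EU| = 18.0, so U = (12.3, 13.1). S is determined by |US| = 30.3 and |SC| = 29.5 together: it lies at the intersection of circle(U, 30.3) and circle(C, 29.5). With |UC| = 44.7, the foot of the radical line on UC is 22.9 from U and the perpendicular offset is √(30.3² − 22.9²) = 19.8. Taking the left-of-UC solution: S = (40.0, 25.4).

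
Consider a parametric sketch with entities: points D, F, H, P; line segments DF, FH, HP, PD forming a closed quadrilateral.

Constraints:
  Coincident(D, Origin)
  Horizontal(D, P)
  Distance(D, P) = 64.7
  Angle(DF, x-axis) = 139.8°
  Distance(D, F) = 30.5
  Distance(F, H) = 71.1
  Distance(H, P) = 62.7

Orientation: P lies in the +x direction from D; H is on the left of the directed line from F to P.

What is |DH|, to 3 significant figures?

67.8

D is at the origin; DP is horizontal with |DP| = 64.7 and P in +x, so P = (64.7, 0). DF runs at 139.8° with |DF| = 30.5, so F = (-23.3, 19.7). H is determined by |FH| = 71.1 and |HP| = 62.7 together: it lies at the intersection of circle(F, 71.1) and circle(P, 62.7). With |FP| = 90.2, the foot of the radical line on FP is 51.3 from F and the perpendicular offset is √(71.1² − 51.3²) = 49.2. Taking the left-of-FP solution: H = (37.5, 56.5).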